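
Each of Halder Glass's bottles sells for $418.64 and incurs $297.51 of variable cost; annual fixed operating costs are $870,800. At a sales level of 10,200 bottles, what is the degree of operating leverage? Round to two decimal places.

3.39

Contribution at this volume is 10,200 × $121.13 = $1,235,526.00.
Operating income = contribution − fixed costs = $1,235,526.00 − $870,800 = $364,726.00.
DOL = contribution ÷ EBIT = $1,235,526.00 ÷ $364,726.00 = 3.3875.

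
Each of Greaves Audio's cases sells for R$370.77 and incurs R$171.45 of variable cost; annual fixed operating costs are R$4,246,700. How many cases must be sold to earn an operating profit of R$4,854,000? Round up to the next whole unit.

Unit CM = price − variable cost = R$370.77 − R$171.45 = R$199.32.
Required volume = (fixed costs + target profit) ÷ CM = (R$4,246,700 + R$4,854,000) ÷ R$199.32 = 45,658.74, so 45,659 cases.

45,659 cases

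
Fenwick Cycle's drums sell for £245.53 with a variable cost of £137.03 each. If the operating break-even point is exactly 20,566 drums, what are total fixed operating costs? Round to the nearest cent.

£2,231,411.00

Unit CM = price − variable cost = £245.53 − £137.03 = £108.50.
Fixed costs = break-even units × CM = 20,566 × £108.50 = £2,231,411.00.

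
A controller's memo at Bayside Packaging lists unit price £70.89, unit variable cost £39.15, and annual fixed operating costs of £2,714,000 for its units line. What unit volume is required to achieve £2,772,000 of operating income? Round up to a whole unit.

Each unit contributes £70.89 − £39.15 = £31.74.
Units = (FC + target) / CM = (£2,714,000 + £2,772,000) / £31.74 = 172,841.84, so 172,842 units.

172,842 units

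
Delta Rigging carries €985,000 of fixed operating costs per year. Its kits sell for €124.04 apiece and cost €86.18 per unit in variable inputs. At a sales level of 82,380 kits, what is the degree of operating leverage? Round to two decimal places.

Contribution at this volume is 82,380 × €37.86 = €3,118,906.80.
Operating income = contribution − fixed costs = €3,118,906.80 − €985,000 = €2,133,906.80.
Degree of operating leverage = €3,118,906.80 / €2,133,906.80 = 1.4616.

1.46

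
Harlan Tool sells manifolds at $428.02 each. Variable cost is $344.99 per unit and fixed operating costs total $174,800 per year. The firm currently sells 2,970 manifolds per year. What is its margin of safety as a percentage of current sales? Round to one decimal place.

29.1%

Contribution margin per unit = $428.02 − $344.99 = $83.03. Break-even units = $174,800 ÷ $83.03 = 2,105.26; break-even revenue = 2,105.26 × $428.02 = $901,094.74.
Actual sales revenue = 2,970 × $428.02 = $1,271,219.40.
Margin of safety = ($1,271,219.40 − $901,094.74) ÷ $1,271,219.40 = 29.1%.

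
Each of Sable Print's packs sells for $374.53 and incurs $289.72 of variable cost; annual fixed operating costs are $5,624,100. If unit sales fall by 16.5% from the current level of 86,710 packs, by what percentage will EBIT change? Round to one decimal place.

-70.1%

Contribution at this volume is 86,710 × $84.81 = $7,353,875.10.
Subtracting fixed costs: EBIT = $7,353,875.10 − $5,624,100 = $1,729,775.10.
Degree of operating leverage = $7,353,875.10 / $1,729,775.10 = 4.2513.
So EBIT moves 4.2513 × (-16.5%) = -70.1%.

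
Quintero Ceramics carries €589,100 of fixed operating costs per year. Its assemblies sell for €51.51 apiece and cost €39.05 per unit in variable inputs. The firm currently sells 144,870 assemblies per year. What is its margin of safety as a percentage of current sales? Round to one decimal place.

Contribution margin per unit = €51.51 − €39.05 = €12.46. Break-even units = €589,100 ÷ €12.46 = 47,279.29; break-even revenue = 47,279.29 × €51.51 = €2,435,356.42.
Current sales = 144,870 × €51.51 = €7,462,253.70.
Margin of safety = (€7,462,253.70 − €2,435,356.42) ÷ €7,462,253.70 = 67.4%.

67.4%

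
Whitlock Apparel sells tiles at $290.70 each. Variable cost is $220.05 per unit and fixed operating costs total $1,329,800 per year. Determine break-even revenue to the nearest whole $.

Contribution margin per unit = $290.70 − $220.05 = $70.65, a CM ratio of $70.65 ÷ $290.70 = 0.2430.
Break-even sales = FC ÷ CM ratio = $1,329,800 × $290.70 / $70.65 = $5,471,661.

$5,471,661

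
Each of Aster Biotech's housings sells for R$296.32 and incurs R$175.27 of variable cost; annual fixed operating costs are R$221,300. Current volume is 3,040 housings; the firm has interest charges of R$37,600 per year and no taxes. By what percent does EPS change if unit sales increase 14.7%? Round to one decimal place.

+49.6%

At 3,040 units, contribution = 3,040 × R$121.05 = R$367,992.00.
EBIT = R$367,992.00 − R$221,300 = R$146,692.00.
After interest of R$37,600.00, pre-tax earnings = R$109,092.00.
DCL = total CM / (EBIT − I) = R$367,992.00 / R$109,092.00 = 3.3732.
EPS therefore changes by 3.3732 × (+14.7%) = +49.6%.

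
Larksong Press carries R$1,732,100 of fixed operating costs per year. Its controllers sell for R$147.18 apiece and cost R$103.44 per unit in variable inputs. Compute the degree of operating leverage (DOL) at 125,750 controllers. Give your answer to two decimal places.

Contribution at this volume is 125,750 × R$43.74 = R$5,500,305.00.
EBIT = R$5,500,305.00 − R$1,732,100 = R$3,768,205.00.
Degree of operating leverage = R$5,500,305.00 / R$3,768,205.00 = 1.4597.

1.46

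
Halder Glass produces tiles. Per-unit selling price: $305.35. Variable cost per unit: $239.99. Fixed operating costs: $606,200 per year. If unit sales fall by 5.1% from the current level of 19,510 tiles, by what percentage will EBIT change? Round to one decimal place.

At 19,510 units, contribution = 19,510 × $65.36 = $1,275,173.60.
Operating income = contribution − fixed costs = $1,275,173.60 − $606,200 = $668,973.60.
Degree of operating leverage = $1,275,173.60 / $668,973.60 = 1.9062.
%ΔEBIT = DOL × %ΔSales = 1.9062 × -5.1% = -9.7%.

-9.7%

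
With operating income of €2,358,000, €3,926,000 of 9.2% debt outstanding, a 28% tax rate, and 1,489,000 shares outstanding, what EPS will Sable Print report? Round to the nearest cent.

€0.97

Pre-tax income = €2,358,000 − €361,192.00 = €1,996,808.00.
After tax at 28%: net income = €1,996,808.00 × 0.72 = €1,437,701.76.
Per share: €1,437,701.76 / 1,489,000 shares = €0.97.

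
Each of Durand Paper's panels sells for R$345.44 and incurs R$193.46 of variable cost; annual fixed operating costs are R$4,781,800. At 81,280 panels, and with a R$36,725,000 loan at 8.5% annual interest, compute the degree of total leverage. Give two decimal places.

Total contribution margin = 81,280 × R$151.98 = R$12,352,934.40.
EBIT = R$12,352,934.40 − R$4,781,800 = R$7,571,134.40. Interest = R$3,121,625.00.
DOL = R$12,352,934.40 ÷ R$7,571,134.40 = 1.6316; DFL = R$7,571,134.40 ÷ R$4,449,509.40 = 1.7016.
DCL = DOL × DFL = 1.6316 × 1.7016 = 2.7763.

2.78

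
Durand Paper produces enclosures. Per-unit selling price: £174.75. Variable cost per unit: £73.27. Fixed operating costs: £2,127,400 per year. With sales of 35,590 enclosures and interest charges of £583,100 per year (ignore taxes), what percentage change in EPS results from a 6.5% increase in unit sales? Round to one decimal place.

+26.1%

Total contribution margin = 35,590 × £101.48 = £3,611,673.20.
EBIT = £3,611,673.20 − £2,127,400 = £1,484,273.20.
Interest = £583,100.00, so EBIT − I = £901,173.20.
DCL = total CM / (EBIT − I) = £3,611,673.20 / £901,173.20 = 4.0077.
EPS therefore changes by 4.0077 × (+6.5%) = +26.1%.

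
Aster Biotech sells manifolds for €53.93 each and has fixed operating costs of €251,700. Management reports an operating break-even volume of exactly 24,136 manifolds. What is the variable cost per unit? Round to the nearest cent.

At break-even, FC = Q × (P − VC), so P − VC = €251,700 ÷ 24,136 = €10.4284.
Variable cost per unit = €53.93 − €10.4284 = €43.50.

€43.50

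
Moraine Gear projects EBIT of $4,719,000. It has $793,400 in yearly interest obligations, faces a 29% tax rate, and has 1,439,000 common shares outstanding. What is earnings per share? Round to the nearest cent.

Interest = $793,400.00, so EBT = $4,719,000 − $793,400.00 = $3,925,600.00.
Net income = $3,925,600.00 × (1 − 0.29) = $2,787,176.00.
EPS = $2,787,176.00 ÷ 1,439,000 = $1.94.

$1.94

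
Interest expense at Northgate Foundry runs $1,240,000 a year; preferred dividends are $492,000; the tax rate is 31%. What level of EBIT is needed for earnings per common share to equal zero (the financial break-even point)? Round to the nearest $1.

Preferred dividends are paid after tax, so their pre-tax equivalent is $492,000 ÷ (1 − 0.31) = $713,043.48.
Financial break-even EBIT = interest + D_p ÷ (1 − t) = $1,240,000 + $713,043.48 = $1,953,043.48.

$1,953,043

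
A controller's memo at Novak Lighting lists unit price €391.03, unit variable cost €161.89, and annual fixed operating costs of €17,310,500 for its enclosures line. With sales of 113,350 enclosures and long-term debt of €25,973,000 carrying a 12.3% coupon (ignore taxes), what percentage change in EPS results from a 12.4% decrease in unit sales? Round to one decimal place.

Total contribution margin = 113,350 × €229.14 = €25,973,019.00.
Operating income = contribution − fixed costs = €25,973,019.00 − €17,310,500 = €8,662,519.00.
After interest of €3,194,679.00, pre-tax earnings = €5,467,840.00.
Degree of combined leverage = contribution ÷ (EBIT − I) = €25,973,019.00 ÷ €5,467,840.00 = 4.7501.
EPS therefore changes by 4.7501 × (-12.4%) = -58.9%.

-58.9%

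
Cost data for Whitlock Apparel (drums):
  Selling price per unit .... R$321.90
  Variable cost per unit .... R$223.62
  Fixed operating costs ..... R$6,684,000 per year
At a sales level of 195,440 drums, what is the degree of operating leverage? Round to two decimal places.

Total contribution margin = 195,440 × R$98.28 = R$19,207,843.20.
Operating income = contribution − fixed costs = R$19,207,843.20 − R$6,684,000 = R$12,523,843.20.
DOL = contribution ÷ EBIT = R$19,207,843.20 ÷ R$12,523,843.20 = 1.5337.

1.53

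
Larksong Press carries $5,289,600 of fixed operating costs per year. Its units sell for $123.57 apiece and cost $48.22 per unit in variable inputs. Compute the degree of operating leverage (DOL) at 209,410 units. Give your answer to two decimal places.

1.50

Total contribution margin = 209,410 × $75.35 = $15,779,043.50.
Subtracting fixed costs: EBIT = $15,779,043.50 − $5,289,600 = $10,489,443.50.
So DOL = total CM / EBIT = $15,779,043.50 / $10,489,443.50 = 1.5043.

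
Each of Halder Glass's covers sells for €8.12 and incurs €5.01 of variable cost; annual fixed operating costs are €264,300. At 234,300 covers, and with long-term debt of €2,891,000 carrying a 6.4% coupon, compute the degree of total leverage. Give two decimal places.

2.61

Total contribution margin = 234,300 × €3.11 = €728,673.00.
EBIT = €728,673.00 − €264,300 = €464,373.00. Interest = €185,024.00, so EBIT − I = €279,349.00.
DCL = contribution ÷ (EBIT − I) = €728,673.00 ÷ €279,349.00 = 2.6085.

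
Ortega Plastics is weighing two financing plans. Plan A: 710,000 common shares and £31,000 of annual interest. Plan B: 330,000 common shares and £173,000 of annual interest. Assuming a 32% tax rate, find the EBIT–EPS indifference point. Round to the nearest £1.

£296,316

Set EPS_A = EPS_B: (EBIT − £31,000)(1 − 0.32) ÷ 710,000 = (EBIT − £173,000)(1 − 0.32) ÷ 330,000.
The (1 − t) factor cancels: (EBIT − 31,000) × 330,000 = (EBIT − 173,000) × 710,000.
EBIT × (710,000 − 330,000) = 173,000 × 710,000 − 31,000 × 330,000 = 112,600,000,000, so EBIT = 112,600,000,000 ÷ 380,000 = 296,315.79.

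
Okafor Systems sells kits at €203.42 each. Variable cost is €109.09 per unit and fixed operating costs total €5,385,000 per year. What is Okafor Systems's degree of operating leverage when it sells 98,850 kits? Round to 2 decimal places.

2.37

Total contribution margin = 98,850 × €94.33 = €9,324,520.50.
EBIT = €9,324,520.50 − €5,385,000 = €3,939,520.50.
DOL = contribution ÷ EBIT = €9,324,520.50 ÷ €3,939,520.50 = 2.3669.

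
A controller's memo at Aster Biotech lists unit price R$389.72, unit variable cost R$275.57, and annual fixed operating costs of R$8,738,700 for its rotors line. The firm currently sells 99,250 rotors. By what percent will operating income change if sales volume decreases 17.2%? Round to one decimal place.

-75.2%

At 99,250 units, contribution = 99,250 × R$114.15 = R$11,329,387.50.
EBIT = R$11,329,387.50 − R$8,738,700 = R$2,590,687.50.
So DOL = total CM / EBIT = R$11,329,387.50 / R$2,590,687.50 = 4.3731.
So EBIT moves 4.3731 × (-17.2%) = -75.2%.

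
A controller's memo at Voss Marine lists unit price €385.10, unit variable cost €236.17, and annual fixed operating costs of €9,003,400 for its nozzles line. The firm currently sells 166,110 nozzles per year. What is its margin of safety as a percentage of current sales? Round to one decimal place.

Unit CM = price − variable cost = €385.10 − €236.17 = €148.93. Break-even units = €9,003,400 ÷ €148.93 = 60,453.90; break-even revenue = 60,453.90 × €385.10 = €23,280,798.63.
Current sales = 166,110 × €385.10 = €63,968,961.00.
Margin of safety = (€63,968,961.00 − €23,280,798.63) ÷ €63,968,961.00 = 63.6%.

63.6%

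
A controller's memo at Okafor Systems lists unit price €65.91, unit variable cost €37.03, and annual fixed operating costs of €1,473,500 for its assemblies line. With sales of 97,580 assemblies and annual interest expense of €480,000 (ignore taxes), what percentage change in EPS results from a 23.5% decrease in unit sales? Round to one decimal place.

Contribution at this volume is 97,580 × €28.88 = €2,818,110.40.
Subtracting fixed costs: EBIT = €2,818,110.40 − €1,473,500 = €1,344,610.40.
After interest of €480,000.00, pre-tax earnings = €864,610.40.
DCL = total CM / (EBIT − I) = €2,818,110.40 / €864,610.40 = 3.2594.
%ΔEPS = DCL × %ΔSales = 3.2594 × -23.5% = -76.6%.

-76.6%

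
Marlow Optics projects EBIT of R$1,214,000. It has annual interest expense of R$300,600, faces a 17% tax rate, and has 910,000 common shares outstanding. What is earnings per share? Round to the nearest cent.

Interest = R$300,600.00, so EBT = R$1,214,000 − R$300,600.00 = R$913,400.00.
Net income = R$913,400.00 × (1 − 0.17) = R$758,122.00.
EPS = R$758,122.00 ÷ 910,000 = R$0.83.

R$0.83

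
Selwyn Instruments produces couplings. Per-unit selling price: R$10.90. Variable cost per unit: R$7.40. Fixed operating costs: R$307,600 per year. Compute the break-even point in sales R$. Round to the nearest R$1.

CM per unit = R$10.90 − R$7.40 = R$3.50; CM ratio = R$3.50 / R$10.90 = 0.3211.
Break-even sales = FC ÷ CM ratio = R$307,600 × R$10.90 / R$3.50 = R$957,954.

R$957,954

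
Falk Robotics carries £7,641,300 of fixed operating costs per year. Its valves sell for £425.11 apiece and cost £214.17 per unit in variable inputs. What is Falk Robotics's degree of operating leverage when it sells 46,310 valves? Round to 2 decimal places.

4.59

Total contribution margin = 46,310 × £210.94 = £9,768,631.40.
EBIT = £9,768,631.40 − £7,641,300 = £2,127,331.40.
Degree of operating leverage = £9,768,631.40 / £2,127,331.40 = 4.5920.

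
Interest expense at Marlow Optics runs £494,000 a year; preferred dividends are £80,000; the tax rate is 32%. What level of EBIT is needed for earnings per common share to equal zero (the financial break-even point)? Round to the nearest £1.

Preferred dividends are paid after tax, so their pre-tax equivalent is £80,000 ÷ (1 − 0.32) = £117,647.06.
EPS = 0 when EBIT covers interest plus the pre-tax preferred burden: £494,000 + £117,647.06 = £611,647.06.

£611,647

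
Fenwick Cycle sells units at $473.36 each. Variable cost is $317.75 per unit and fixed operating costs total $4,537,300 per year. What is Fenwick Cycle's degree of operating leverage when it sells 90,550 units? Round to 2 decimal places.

At 90,550 units, contribution = 90,550 × $155.61 = $14,090,485.50.
Operating income = contribution − fixed costs = $14,090,485.50 − $4,537,300 = $9,553,185.50.
DOL = contribution ÷ EBIT = $14,090,485.50 ÷ $9,553,185.50 = 1.4750.

1.47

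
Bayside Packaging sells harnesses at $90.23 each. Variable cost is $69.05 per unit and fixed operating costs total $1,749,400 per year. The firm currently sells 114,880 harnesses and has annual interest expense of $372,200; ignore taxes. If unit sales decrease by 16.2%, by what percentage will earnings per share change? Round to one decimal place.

-126.5%

Total contribution margin = 114,880 × $21.18 = $2,433,158.40.
Subtracting fixed costs: EBIT = $2,433,158.40 − $1,749,400 = $683,758.40.
Interest = $372,200.00, so EBIT − I = $311,558.40.
DCL = total CM / (EBIT − I) = $2,433,158.40 / $311,558.40 = 7.8096.
%ΔEPS = DCL × %ΔSales = 7.8096 × -16.2% = -126.5%.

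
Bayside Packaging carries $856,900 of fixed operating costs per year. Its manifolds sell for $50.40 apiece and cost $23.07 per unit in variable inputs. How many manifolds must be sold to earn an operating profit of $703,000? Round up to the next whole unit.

57,077 manifolds

Each unit contributes $50.40 − $23.07 = $27.33.
Units = (FC + target) / CM = ($856,900 + $703,000) / $27.33 = 57,076.47, so 57,077 manifolds.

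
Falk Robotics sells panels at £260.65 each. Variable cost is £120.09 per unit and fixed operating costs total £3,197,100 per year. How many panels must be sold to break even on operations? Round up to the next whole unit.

Contribution margin per unit = £260.65 − £120.09 = £140.56.
Units to break even: £3,197,100 ÷ £140.56 = 22,745.45, rounded up to 22,746.

22,746 panels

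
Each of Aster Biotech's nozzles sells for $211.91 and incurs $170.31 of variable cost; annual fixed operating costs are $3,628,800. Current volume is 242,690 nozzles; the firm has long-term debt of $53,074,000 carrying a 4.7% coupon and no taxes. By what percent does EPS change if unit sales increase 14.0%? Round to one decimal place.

+35.6%

Contribution at this volume is 242,690 × $41.60 = $10,095,904.00.
Operating income = contribution − fixed costs = $10,095,904.00 − $3,628,800 = $6,467,104.00.
After interest of $2,494,478.00, pre-tax earnings = $3,972,626.00.
DCL = total CM / (EBIT − I) = $10,095,904.00 / $3,972,626.00 = 2.5414.
EPS therefore changes by 2.5414 × (+14.0%) = +35.6%.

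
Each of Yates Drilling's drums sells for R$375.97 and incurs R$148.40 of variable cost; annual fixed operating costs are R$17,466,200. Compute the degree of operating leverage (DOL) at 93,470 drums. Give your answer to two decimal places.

At 93,470 units, contribution = 93,470 × R$227.57 = R$21,270,967.90.
Operating income = contribution − fixed costs = R$21,270,967.90 − R$17,466,200 = R$3,804,767.90.
Degree of operating leverage = R$21,270,967.90 / R$3,804,767.90 = 5.5906.

5.59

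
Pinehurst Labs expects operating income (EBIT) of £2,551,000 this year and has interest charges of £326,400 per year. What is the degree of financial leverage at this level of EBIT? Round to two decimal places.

Interest = £326,400.00.
DFL = EBIT ÷ (EBIT − I) = £2,551,000 ÷ (£2,551,000 − £326,400.00) = £2,551,000 ÷ £2,224,600.00 = 1.1467.

1.15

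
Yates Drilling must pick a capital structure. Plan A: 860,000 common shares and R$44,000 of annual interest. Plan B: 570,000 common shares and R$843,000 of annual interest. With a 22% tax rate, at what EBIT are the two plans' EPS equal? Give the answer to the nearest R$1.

R$2,413,448

At indifference, (EBIT − 44,000)(1 − t)/860,000 = (EBIT − 843,000)(1 − t)/570,000.
Cancelling (1 − t) and cross-multiplying: 570,000·(EBIT − 44,000) = 860,000·(EBIT − 843,000).
Solving, EBIT = (843,000·860,000 − 44,000·570,000) / (860,000 − 570,000) = 699,900,000,000 / 290,000 = 2,413,448.28.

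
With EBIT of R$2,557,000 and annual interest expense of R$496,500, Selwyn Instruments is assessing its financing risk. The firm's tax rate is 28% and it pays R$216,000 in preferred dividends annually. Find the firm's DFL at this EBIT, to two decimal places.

Interest = R$496,500.00.
Preferred dividends grossed up pre-tax: R$216,000 / (1 − 0.28) = R$300,000.00.
DFL = EBIT ÷ [EBIT − I − D_p/(1−t)] = R$2,557,000 ÷ [R$2,557,000 − R$496,500.00 − R$300,000.00] = R$2,557,000 ÷ R$1,760,500.00 = 1.4524.

1.45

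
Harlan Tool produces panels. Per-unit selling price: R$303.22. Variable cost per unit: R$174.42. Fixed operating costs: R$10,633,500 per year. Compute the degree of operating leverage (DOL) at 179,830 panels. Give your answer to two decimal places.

1.85

At 179,830 units, contribution = 179,830 × R$128.80 = R$23,162,104.00.
EBIT = R$23,162,104.00 − R$10,633,500 = R$12,528,604.00.
DOL = contribution ÷ EBIT = R$23,162,104.00 ÷ R$12,528,604.00 = 1.8487.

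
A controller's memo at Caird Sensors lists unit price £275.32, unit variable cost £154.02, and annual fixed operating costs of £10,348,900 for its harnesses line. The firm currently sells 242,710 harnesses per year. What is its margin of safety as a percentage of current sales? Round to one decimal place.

Each unit contributes £275.32 − £154.02 = £121.30. Break-even units = £10,348,900 ÷ £121.30 = 85,316.57; break-even revenue = 85,316.57 × £275.32 = £23,489,358.19.
Current sales = 242,710 × £275.32 = £66,822,917.20.
Margin of safety = (£66,822,917.20 − £23,489,358.19) ÷ £66,822,917.20 = 64.8%.

64.8%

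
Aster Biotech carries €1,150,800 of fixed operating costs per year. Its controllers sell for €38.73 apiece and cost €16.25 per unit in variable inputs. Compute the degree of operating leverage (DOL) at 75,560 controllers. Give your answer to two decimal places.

3.10

Total contribution margin = 75,560 × €22.48 = €1,698,588.80.
Operating income = contribution − fixed costs = €1,698,588.80 − €1,150,800 = €547,788.80.
DOL = contribution ÷ EBIT = €1,698,588.80 ÷ €547,788.80 = 3.1008.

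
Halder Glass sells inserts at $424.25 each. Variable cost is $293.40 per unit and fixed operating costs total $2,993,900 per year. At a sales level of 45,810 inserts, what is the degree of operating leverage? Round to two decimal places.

2.00

Total contribution margin = 45,810 × $130.85 = $5,994,238.50.
EBIT = $5,994,238.50 − $2,993,900 = $3,000,338.50.
So DOL = total CM / EBIT = $5,994,238.50 / $3,000,338.50 = 1.9979.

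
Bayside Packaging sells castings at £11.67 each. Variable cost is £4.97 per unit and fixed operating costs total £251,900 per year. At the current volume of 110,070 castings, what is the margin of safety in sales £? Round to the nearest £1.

Each unit contributes £11.67 − £4.97 = £6.70. Break-even units = £251,900 ÷ £6.70 = 37,597.01; break-even revenue = 37,597.01 × £11.67 = £438,757.16.
Actual sales revenue = 110,070 × £11.67 = £1,284,516.90.
Margin of safety = £1,284,516.90 − £438,757.16 = £845,760.

£845,760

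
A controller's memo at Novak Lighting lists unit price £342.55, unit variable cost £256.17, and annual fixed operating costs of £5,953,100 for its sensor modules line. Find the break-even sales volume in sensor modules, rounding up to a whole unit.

Each unit contributes £342.55 − £256.17 = £86.38.
Break-even volume = fixed costs ÷ CM per unit = £5,953,100 ÷ £86.38 = 68,917.57, so 68,918 sensor modules.

68,918 sensor modules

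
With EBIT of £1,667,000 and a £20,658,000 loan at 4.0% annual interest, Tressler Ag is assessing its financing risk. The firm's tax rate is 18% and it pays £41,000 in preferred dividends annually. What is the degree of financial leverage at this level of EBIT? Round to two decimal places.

Annual interest charges come to £826,320.00.
Preferred dividends grossed up pre-tax: £41,000 / (1 − 0.18) = £50,000.00.
DFL = EBIT ÷ [EBIT − I − D_p/(1−t)] = £1,667,000 ÷ [£1,667,000 − £826,320.00 − £50,000.00] = £1,667,000 ÷ £790,680.00 = 2.1083.

2.11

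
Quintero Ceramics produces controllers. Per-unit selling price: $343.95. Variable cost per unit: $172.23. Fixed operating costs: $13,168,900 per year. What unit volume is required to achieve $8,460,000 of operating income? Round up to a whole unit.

125,955 controllers

Each unit contributes $343.95 − $172.23 = $171.72.
Required volume = (fixed costs + target profit) ÷ CM = ($13,168,900 + $8,460,000) ÷ $171.72 = 125,954.46, so 125,955 controllers.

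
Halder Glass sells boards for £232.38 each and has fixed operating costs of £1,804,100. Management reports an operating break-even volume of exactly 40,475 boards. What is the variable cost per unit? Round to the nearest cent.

£187.81

Contribution per unit must be FC / Q = £1,804,100 / 40,475 = £44.5732.
Variable cost per unit = £232.38 − £44.5732 = £187.81.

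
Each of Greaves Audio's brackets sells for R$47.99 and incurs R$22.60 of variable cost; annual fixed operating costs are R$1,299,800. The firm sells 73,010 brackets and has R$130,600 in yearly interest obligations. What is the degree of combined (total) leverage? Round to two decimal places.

At 73,010 units, contribution = 73,010 × R$25.39 = R$1,853,723.90.
EBIT = R$1,853,723.90 − R$1,299,800 = R$553,923.90. Interest = R$130,600.00, so EBIT − I = R$423,323.90.
DCL = contribution ÷ (EBIT − I) = R$1,853,723.90 ÷ R$423,323.90 = 4.3790.

4.38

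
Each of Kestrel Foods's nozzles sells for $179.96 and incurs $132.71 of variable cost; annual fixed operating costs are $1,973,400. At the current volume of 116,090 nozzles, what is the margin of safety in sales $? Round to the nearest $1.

Each unit contributes $179.96 − $132.71 = $47.25. Break-even units = $1,973,400 ÷ $47.25 = 41,765.08; break-even revenue = 41,765.08 × $179.96 = $7,516,043.68.
Current sales = 116,090 × $179.96 = $20,891,556.40.
Margin of safety = $20,891,556.40 − $7,516,043.68 = $13,375,513.

$13,375,513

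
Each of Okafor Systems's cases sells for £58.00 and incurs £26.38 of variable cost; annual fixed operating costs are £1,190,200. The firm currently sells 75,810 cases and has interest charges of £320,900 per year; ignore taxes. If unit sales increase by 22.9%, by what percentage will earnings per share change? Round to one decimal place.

+62.0%

Total contribution margin = 75,810 × £31.62 = £2,397,112.20.
EBIT = £2,397,112.20 − £1,190,200 = £1,206,912.20.
After interest of £320,900.00, pre-tax earnings = £886,012.20.
DCL = total CM / (EBIT − I) = £2,397,112.20 / £886,012.20 = 2.7055.
%ΔEPS = DCL × %ΔSales = 2.7055 × +22.9% = +62.0%.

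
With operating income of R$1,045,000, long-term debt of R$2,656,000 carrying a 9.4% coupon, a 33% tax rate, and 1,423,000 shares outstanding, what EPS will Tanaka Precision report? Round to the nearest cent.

Interest = R$249,664.00, so EBT = R$1,045,000 − R$249,664.00 = R$795,336.00.
Net income = R$795,336.00 × (1 − 0.33) = R$532,875.12.
EPS = R$532,875.12 ÷ 1,423,000 = R$0.37.

R$0.37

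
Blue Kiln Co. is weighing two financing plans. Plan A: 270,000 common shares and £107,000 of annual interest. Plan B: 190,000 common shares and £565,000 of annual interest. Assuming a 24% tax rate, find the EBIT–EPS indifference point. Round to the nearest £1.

At indifference, (EBIT − 107,000)(1 − t)/270,000 = (EBIT − 565,000)(1 − t)/190,000.
The (1 − t) factor cancels: (EBIT − 107,000) × 190,000 = (EBIT − 565,000) × 270,000.
EBIT × (270,000 − 190,000) = 565,000 × 270,000 − 107,000 × 190,000 = 132,220,000,000, so EBIT = 132,220,000,000 ÷ 80,000 = 1,652,750.00.

£1,652,750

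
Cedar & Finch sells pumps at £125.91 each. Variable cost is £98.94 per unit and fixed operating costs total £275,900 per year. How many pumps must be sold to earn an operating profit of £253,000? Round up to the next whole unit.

19,611 pumps

Contribution margin per unit = £125.91 − £98.94 = £26.97.
Units = (FC + target) / CM = (£275,900 + £253,000) / £26.97 = 19,610.68, so 19,611 pumps.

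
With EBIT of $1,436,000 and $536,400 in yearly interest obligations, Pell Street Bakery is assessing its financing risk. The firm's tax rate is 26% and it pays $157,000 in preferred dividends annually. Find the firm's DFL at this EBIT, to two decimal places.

Annual interest charges come to $536,400.00.
Preferred dividends grossed up pre-tax: $157,000 / (1 − 0.26) = $212,162.16.
DFL = EBIT ÷ [EBIT − I − D_p/(1−t)] = $1,436,000 ÷ [$1,436,000 − $536,400.00 − $212,162.16] = $1,436,000 ÷ $687,437.84 = 2.0889.

2.09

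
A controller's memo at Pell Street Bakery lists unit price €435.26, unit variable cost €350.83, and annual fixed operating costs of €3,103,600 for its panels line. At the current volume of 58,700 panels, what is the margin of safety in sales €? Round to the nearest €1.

Contribution margin per unit = €435.26 − €350.83 = €84.43. Break-even units = €3,103,600 ÷ €84.43 = 36,759.45; break-even revenue = 36,759.45 × €435.26 = €15,999,916.33.
Current sales = 58,700 × €435.26 = €25,549,762.00.
Margin of safety = €25,549,762.00 − €15,999,916.33 = €9,549,846.

€9,549,846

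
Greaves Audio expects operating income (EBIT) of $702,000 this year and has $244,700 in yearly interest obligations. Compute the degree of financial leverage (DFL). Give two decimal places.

Interest = $244,700.00.
DFL = EBIT ÷ (EBIT − I) = $702,000 ÷ ($702,000 − $244,700.00) = $702,000 ÷ $457,300.00 = 1.5351.

1.54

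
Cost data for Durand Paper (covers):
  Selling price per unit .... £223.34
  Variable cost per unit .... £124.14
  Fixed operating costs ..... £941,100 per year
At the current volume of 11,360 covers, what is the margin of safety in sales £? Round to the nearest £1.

Contribution margin per unit = £223.34 − £124.14 = £99.20. Break-even units = £941,100 ÷ £99.20 = 9,486.90; break-even revenue = 9,486.90 × £223.34 = £2,118,803.17.
Actual sales revenue = 11,360 × £223.34 = £2,537,142.40.
Margin of safety = £2,537,142.40 − £2,118,803.17 = £418,339.

£418,339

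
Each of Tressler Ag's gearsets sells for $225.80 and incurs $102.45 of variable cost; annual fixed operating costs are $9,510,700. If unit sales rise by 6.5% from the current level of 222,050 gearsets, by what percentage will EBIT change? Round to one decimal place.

+10.0%

At 222,050 units, contribution = 222,050 × $123.35 = $27,389,867.50.
Subtracting fixed costs: EBIT = $27,389,867.50 − $9,510,700 = $17,879,167.50.
So DOL = total CM / EBIT = $27,389,867.50 / $17,879,167.50 = 1.5319.
Operating income changes by 1.5319 × +6.5% = +10.0%.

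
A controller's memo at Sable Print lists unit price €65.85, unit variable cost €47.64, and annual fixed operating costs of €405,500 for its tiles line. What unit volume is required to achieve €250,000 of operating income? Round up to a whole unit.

35,997 tiles

Unit CM = price − variable cost = €65.85 − €47.64 = €18.21.
Required volume = (fixed costs + target profit) ÷ CM = (€405,500 + €250,000) ÷ €18.21 = 35,996.71, so 35,997 tiles.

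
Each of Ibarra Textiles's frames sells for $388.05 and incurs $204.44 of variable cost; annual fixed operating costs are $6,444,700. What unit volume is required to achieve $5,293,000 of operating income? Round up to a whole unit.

63,928 frames

Unit CM = price − variable cost = $388.05 − $204.44 = $183.61.
Units = (FC + target) / CM = ($6,444,700 + $5,293,000) / $183.61 = 63,927.35, so 63,928 frames.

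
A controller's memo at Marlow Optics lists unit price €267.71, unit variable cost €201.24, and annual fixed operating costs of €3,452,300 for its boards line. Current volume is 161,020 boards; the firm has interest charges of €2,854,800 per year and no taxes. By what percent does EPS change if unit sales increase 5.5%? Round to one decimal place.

+13.4%

Total contribution margin = 161,020 × €66.47 = €10,702,999.40.
Subtracting fixed costs: EBIT = €10,702,999.40 − €3,452,300 = €7,250,699.40.
Interest = €2,854,800.00, so EBIT − I = €4,395,899.40.
DCL = total CM / (EBIT − I) = €10,702,999.40 / €4,395,899.40 = 2.4348.
%ΔEPS = DCL × %ΔSales = 2.4348 × +5.5% = +13.4%.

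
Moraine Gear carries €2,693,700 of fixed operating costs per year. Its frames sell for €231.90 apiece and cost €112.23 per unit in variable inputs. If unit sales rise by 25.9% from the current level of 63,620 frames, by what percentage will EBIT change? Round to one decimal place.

At 63,620 units, contribution = 63,620 × €119.67 = €7,613,405.40.
EBIT = €7,613,405.40 − €2,693,700 = €4,919,705.40.
So DOL = total CM / EBIT = €7,613,405.40 / €4,919,705.40 = 1.5475.
%ΔEBIT = DOL × %ΔSales = 1.5475 × +25.9% = +40.1%.

+40.1%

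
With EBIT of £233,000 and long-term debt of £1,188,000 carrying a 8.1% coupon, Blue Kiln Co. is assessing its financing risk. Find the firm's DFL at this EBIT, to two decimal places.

Annual interest charges come to £96,228.00.
DFL = EBIT ÷ (EBIT − I) = £233,000 ÷ (£233,000 − £96,228.00) = £233,000 ÷ £136,772.00 = 1.7036.

1.70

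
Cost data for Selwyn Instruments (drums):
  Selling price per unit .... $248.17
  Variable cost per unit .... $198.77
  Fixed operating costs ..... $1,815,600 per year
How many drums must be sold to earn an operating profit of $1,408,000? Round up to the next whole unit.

65,256 drums

Contribution margin per unit = $248.17 − $198.77 = $49.40.
Required volume = (fixed costs + target profit) ÷ CM = ($1,815,600 + $1,408,000) ÷ $49.40 = 65,255.06, so 65,256 drums.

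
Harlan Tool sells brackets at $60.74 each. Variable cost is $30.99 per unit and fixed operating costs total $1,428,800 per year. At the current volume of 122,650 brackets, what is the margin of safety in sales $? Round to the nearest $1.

Contribution margin per unit = $60.74 − $30.99 = $29.75. Break-even units = $1,428,800 ÷ $29.75 = 48,026.89; break-even revenue = 48,026.89 × $60.74 = $2,917,153.34.
Current sales = 122,650 × $60.74 = $7,449,761.00.
Margin of safety = $7,449,761.00 − $2,917,153.34 = $4,532,608.

$4,532,608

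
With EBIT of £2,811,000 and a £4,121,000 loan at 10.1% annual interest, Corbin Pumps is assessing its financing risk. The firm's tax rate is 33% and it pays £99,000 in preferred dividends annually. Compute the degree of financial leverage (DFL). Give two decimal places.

Annual interest charges come to £416,221.00.
Pre-tax preferred-dividend burden = £99,000 ÷ (1 − 0.33) = £147,761.19.
DFL = EBIT ÷ [EBIT − I − D_p/(1−t)] = £2,811,000 ÷ [£2,811,000 − £416,221.00 − £147,761.19] = £2,811,000 ÷ £2,247,017.81 = 1.2510.

1.25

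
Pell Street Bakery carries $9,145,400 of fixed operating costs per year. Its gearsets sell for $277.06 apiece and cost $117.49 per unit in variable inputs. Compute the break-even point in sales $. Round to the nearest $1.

$15,879,078

Contribution margin per unit = $277.06 − $117.49 = $159.57, a CM ratio of $159.57 ÷ $277.06 = 0.5759.
Break-even sales = FC ÷ CM ratio = $9,145,400 × $277.06 / $159.57 = $15,879,078.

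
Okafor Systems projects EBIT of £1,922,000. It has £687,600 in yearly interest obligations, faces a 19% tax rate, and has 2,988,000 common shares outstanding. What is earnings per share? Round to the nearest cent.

Pre-tax income = £1,922,000 − £687,600.00 = £1,234,400.00.
Net income = £1,234,400.00 × (1 − 0.19) = £999,864.00.
Per share: £999,864.00 / 2,988,000 shares = £0.33.

£0.33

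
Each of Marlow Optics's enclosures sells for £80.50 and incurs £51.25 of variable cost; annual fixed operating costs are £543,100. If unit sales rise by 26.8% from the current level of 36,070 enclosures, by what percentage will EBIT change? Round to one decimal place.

Total contribution margin = 36,070 × £29.25 = £1,055,047.50.
Operating income = contribution − fixed costs = £1,055,047.50 − £543,100 = £511,947.50.
DOL = contribution ÷ EBIT = £1,055,047.50 ÷ £511,947.50 = 2.0609.
Operating income changes by 2.0609 × +26.8% = +55.2%.

+55.2%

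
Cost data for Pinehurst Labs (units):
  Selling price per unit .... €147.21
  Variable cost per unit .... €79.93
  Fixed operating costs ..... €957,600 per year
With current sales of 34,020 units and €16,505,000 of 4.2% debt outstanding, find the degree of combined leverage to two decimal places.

Contribution at this volume is 34,020 × €67.28 = €2,288,865.60.
EBIT = €2,288,865.60 − €957,600 = €1,331,265.60. Interest = €693,210.00, so EBIT − I = €638,055.60.
Degree of total leverage = total CM / (EBIT − interest) = €2,288,865.60 / €638,055.60 = 3.5873.

3.59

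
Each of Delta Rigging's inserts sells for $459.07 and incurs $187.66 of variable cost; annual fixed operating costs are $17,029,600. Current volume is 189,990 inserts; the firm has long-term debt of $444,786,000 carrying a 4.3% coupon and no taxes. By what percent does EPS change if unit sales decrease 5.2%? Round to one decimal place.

Total contribution margin = 189,990 × $271.41 = $51,565,185.90.
Operating income = contribution − fixed costs = $51,565,185.90 − $17,029,600 = $34,535,585.90.
After interest of $19,125,798.00, pre-tax earnings = $15,409,787.90.
DCL = total CM / (EBIT − I) = $51,565,185.90 / $15,409,787.90 = 3.3463.
%ΔEPS = DCL × %ΔSales = 3.3463 × -5.2% = -17.4%.

-17.4%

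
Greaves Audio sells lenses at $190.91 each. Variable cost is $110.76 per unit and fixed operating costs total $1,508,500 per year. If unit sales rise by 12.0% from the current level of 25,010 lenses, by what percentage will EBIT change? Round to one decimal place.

Total contribution margin = 25,010 × $80.15 = $2,004,551.50.
Operating income = contribution − fixed costs = $2,004,551.50 − $1,508,500 = $496,051.50.
Degree of operating leverage = $2,004,551.50 / $496,051.50 = 4.0410.
%ΔEBIT = DOL × %ΔSales = 4.0410 × +12.0% = +48.5%.

+48.5%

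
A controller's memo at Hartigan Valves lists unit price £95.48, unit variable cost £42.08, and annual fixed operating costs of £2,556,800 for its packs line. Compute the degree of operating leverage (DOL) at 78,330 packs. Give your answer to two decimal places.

2.57

Total contribution margin = 78,330 × £53.40 = £4,182,822.00.
Subtracting fixed costs: EBIT = £4,182,822.00 − £2,556,800 = £1,626,022.00.
Degree of operating leverage = £4,182,822.00 / £1,626,022.00 = 2.5724.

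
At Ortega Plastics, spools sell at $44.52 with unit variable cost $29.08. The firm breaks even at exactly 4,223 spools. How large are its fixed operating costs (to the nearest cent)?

Unit CM = price − variable cost = $44.52 − $29.08 = $15.44.
Since BE = FC / CM, FC = 4,223 × $15.44 = $65,203.12.

$65,203.12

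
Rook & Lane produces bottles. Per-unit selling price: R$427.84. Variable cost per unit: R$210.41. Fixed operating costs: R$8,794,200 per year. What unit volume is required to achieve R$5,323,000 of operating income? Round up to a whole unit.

64,928 bottles

Unit CM = price − variable cost = R$427.84 − R$210.41 = R$217.43.
Required volume = (fixed costs + target profit) ÷ CM = (R$8,794,200 + R$5,323,000) ÷ R$217.43 = 64,927.56, so 64,928 bottles.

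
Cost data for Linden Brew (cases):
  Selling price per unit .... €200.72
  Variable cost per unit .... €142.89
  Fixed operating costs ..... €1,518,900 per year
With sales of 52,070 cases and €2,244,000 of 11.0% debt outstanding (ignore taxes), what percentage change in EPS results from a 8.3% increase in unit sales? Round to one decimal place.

+20.1%

At 52,070 units, contribution = 52,070 × €57.83 = €3,011,208.10.
EBIT = €3,011,208.10 − €1,518,900 = €1,492,308.10.
Interest = €246,840.00, so EBIT − I = €1,245,468.10.
DCL = total CM / (EBIT − I) = €3,011,208.10 / €1,245,468.10 = 2.4177.
%ΔEPS = DCL × %ΔSales = 2.4177 × +8.3% = +20.1%.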